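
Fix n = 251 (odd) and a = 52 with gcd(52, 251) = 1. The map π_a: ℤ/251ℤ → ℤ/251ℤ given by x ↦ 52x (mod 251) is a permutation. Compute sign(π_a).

+1

Start at x=35: 35 → 63 → 13 → 174 → 12 → 122 → 69 → … (one orbit).
Cycle lengths of π_52 on ℤ/251ℤ: [125, 125, 1]; 3 cycles in total.
251 − 3 = 248 transpositions; sign(π) = (−1)^248 = +1.
Check: (52/251) = +1 by Zolotarev.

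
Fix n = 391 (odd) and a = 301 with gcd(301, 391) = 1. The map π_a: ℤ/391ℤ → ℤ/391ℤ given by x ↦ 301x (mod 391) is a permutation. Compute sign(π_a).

Start at x=185: 185 → 163 → 188 → 284 → 246 → 147 → 64 → … (one orbit).
Cycle type of π: 176×2 + 16 + 11×2 + 1; total 6 cycles.
n − c = 391 − 6 = 385; sign = (−1)^385 = -1.
The Jacobi symbol (301|391) = -1 (Zolotarev) agrees.

-1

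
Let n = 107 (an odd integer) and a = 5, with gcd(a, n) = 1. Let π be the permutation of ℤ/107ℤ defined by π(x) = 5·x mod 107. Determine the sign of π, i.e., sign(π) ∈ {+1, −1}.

-1

Orbit of 20 under x↦5x: [20, 100, 72, 39, 88, 12, 60]… (length divides ord_107(5)).
Cycle type of π: 106 + 1; total 2 cycles.
107 − 2 = 105 transpositions; sign(π) = (−1)^105 = -1.
Via Zolotarev, sign(π_{5}) = (5|107) = -1.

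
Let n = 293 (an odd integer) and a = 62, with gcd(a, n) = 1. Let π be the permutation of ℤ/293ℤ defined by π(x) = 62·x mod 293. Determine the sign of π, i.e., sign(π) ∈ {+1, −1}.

-1

Orbit of 106 under x↦62x: [106, 126, 194, 15, 51, 232, 27]… (length divides ord_293(62)).
The orbit structure of x ↦ 62x mod 293: 2 orbits of sizes [292, 1].
293 − 2 = 291 transpositions; sign(π) = (−1)^291 = -1.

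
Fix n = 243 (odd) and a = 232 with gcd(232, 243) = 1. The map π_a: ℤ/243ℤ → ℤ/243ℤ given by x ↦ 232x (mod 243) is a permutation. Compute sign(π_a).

+1

Trace 151: π^k(151) = [151, 40, 46, 223, 220, 10, 133] for k=0..6.
Decompose π into cycles: lengths [81, 81, 27, 27, 9, 9, 3, 3, 1, 1, 1] (11 cycles, including the fixed point 0).
Σ(ℓ_i−1) = 243−11 = 232; sign = (−1)^232 = +1.
(232|243)_J = +1 (Zolotarev's lemma cross-check).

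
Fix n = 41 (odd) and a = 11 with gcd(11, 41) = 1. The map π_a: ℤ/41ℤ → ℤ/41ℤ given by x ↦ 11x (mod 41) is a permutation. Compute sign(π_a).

Trace 34: π^k(34) = [34, 5, 14, 31, 13, 20, 15] for k=0..6.
Cycle type of π: 40 + 1; total 2 cycles.
41 − 2 = 39 transpositions; sign(π) = (−1)^39 = -1.
Zolotarev: (11|41) = -1, matching the cycle-count sign.

-1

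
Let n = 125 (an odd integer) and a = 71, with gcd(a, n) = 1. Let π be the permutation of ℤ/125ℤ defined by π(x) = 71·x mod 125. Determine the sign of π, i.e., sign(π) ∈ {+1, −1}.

Start at x=106: 106 → 26 → 96 → 66 → 61 → 81 → 1 → … (one orbit).
π_71 has 13 disjoint cycles with lengths [25, 25, 25, 25, 5, 5, 5, 5, 1, 1, 1, 1, 1] on {0,…,124}.
Σ(ℓ_i−1) = 125−13 = 112; sign = (−1)^112 = +1.
Zolotarev: (71|125) = +1, matching the cycle-count sign.

+1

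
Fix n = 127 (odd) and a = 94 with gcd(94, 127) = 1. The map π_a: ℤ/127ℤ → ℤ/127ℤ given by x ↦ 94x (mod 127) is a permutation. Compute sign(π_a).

+1

Trace 107: π^k(107) = [107, 25, 64, 47, 100, 2, 61] for k=0..6.
Cycle type of π: 21×6 + 1; total 7 cycles.
Σ(ℓ_i−1) = 127−7 = 120; sign = (−1)^120 = +1.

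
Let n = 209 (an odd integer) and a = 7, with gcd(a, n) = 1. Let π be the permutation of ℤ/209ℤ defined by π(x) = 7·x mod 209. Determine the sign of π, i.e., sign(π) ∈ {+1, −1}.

-1

Start at x=58: 58 → 197 → 125 → 39 → 64 → 30 → 1 → … (one orbit).
Cycle type of π: 30×6 + 10 + 3×6 + 1; total 14 cycles.
With 14 cycles on 209 points, sign = (−1)^{209−14} = -1.
Via Zolotarev, sign(π_{7}) = (7|209) = -1.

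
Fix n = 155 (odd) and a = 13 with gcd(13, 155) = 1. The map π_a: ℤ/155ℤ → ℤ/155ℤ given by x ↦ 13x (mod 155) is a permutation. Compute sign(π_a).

Trace 56: π^k(56) = [56, 108, 9, 117, 126, 88, 59] for k=0..6.
The orbit structure of x ↦ 13x mod 155: 5 orbits of sizes [60, 60, 30, 4, 1].
Σ(ℓ_i−1) = 155−5 = 150; sign = (−1)^150 = +1.

+1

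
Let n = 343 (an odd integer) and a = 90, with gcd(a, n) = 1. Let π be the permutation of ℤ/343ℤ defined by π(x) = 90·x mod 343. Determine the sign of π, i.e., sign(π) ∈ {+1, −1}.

Trace 139: π^k(139) = [139, 162, 174, 225, 13, 141, 342] for k=0..6.
Cycle lengths of π_90 on ℤ/343ℤ: [98, 98, 98, 14, 14, 14, 2, 2, 2, 1]; 10 cycles in total.
10 cycles on 343: each ℓ→(−1)^(ℓ−1), product (−1)^333 = -1.
Via Zolotarev, sign(π_{90}) = (90|343) = -1.

-1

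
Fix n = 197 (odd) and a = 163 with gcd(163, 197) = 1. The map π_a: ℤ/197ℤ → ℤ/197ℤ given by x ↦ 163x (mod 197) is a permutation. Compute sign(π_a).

+1

Start at x=144: 144 → 29 → 196 → 34 → 26 → 101 → 112 → … (one orbit).
3 cycles of lengths [98, 98, 1].
sign(π) = (−1)^{n − #cycles} = (−1)^{197−3} = (−1)^194 = +1.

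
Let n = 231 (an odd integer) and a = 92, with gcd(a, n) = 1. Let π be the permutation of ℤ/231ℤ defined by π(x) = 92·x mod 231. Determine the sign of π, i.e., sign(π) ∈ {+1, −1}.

Trace 64: π^k(64) = [64, 113, 1, 92, 148, 218, 190] for k=0..6.
Cycle lengths of π_92 on ℤ/231ℤ: [10, 10, 10, 10, 10, 10, 10, 10, 10, 10, 10, 10, 10, 10, 5, 5, 5, 5, 5, 5, 5, 5, 5, 5, 5, 5, 5, 5, 2, 2, 2, 2, 2, 2, 2, 1, 1, 1, 1, 1, 1, 1]; 42 cycles in total.
42 cycles on 231: each ℓ→(−1)^(ℓ−1), product (−1)^189 = -1.
Check: (92/231) = -1 by Zolotarev.

-1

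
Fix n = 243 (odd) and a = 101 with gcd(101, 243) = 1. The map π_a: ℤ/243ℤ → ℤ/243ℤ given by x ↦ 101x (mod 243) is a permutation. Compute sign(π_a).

-1

Orbit of 68 under x↦101x: [68, 64, 146, 166, 242, 142, 5]… (length divides ord_243(101)).
Cycle type of π: 162 + 54 + 18 + 6 + 2 + 1; total 6 cycles.
n − c = 243 − 6 = 237; sign = (−1)^237 = -1.
Zolotarev: (101|243) = -1, matching the cycle-count sign.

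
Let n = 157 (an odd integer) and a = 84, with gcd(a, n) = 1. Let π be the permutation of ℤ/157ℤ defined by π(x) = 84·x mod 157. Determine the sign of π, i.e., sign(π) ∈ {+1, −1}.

Start at x=123: 123 → 127 → 149 → 113 → 72 → 82 → 137 → … (one orbit).
Decompose π into cycles: lengths [156, 1] (2 cycles, including the fixed point 0).
157 − 2 = 155 transpositions; sign(π) = (−1)^155 = -1.
Zolotarev: (84|157) = -1, matching the cycle-count sign.

-1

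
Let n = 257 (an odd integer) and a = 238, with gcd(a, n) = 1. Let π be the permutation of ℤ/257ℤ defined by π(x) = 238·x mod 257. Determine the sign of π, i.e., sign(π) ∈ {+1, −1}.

Trace 204: π^k(204) = [204, 236, 142, 129, 119, 52, 40] for k=0..6.
2 cycles of lengths [256, 1].
With 2 cycles on 257 points, sign = (−1)^{257−2} = -1.
Check: (238/257) = -1 by Zolotarev.

-1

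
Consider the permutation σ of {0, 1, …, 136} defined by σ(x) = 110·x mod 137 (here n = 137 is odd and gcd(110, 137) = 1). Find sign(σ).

Trace 82: π^k(82) = [82, 115, 46, 128, 106, 15, 6] for k=0..6.
Cycle type of π: 136 + 1; total 2 cycles.
Σ(ℓ_i−1) = 137−2 = 135; sign = (−1)^135 = -1.
Via Zolotarev, sign(π_{110}) = (110|137) = -1.

-1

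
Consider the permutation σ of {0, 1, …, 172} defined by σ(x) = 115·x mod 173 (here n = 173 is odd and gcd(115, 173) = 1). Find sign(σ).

Start at x=22: 22 → 108 → 137 → 12 → 169 → 59 → 38 → … (one orbit).
π_115 has 2 disjoint cycles with lengths [172, 1] on {0,…,172}.
With 2 cycles on 173 points, sign = (−1)^{173−2} = -1.
(115|173)_J = -1 (Zolotarev's lemma cross-check).

-1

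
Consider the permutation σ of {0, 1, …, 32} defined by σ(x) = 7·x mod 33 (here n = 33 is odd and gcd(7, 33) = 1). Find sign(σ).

Trace 1: π^k(1) = [1, 7, 16, 13, 25, 10, 4] for k=0..6.
6 cycles of lengths [10, 10, 10, 1, 1, 1].
n − c = 33 − 6 = 27; sign = (−1)^27 = -1.
Check: (7/33) = -1 by Zolotarev.

-1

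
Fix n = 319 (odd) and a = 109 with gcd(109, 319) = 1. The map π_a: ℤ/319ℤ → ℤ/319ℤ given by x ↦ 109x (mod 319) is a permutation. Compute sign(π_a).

Trace 199: π^k(199) = [199, 318, 210, 241, 111, 296, 45] for k=0..6.
Cycle lengths of π_109 on ℤ/319ℤ: [14, 14, 14, 14, 14, 14, 14, 14, 14, 14, 14, 14, 14, 14, 14, 14, 14, 14, 14, 14, 14, 14, 2, 2, 2, 2, 2, 1]; 28 cycles in total.
n − c = 319 − 28 = 291; sign = (−1)^291 = -1.

-1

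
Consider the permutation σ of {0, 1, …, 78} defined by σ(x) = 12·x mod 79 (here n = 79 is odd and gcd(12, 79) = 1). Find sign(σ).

Orbit of 46 under x↦12x: [46, 78, 67, 14, 10, 41, 18]… (length divides ord_79(12)).
Cycle lengths of π_12 on ℤ/79ℤ: [26, 26, 26, 1]; 4 cycles in total.
79 − 4 = 75 transpositions; sign(π) = (−1)^75 = -1.
The Jacobi symbol (12|79) = -1 (Zolotarev) agrees.

-1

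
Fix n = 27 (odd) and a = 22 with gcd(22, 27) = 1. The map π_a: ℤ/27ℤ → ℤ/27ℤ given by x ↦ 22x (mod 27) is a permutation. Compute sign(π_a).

Orbit of 25 under x↦22x: [25, 10, 4, 7, 19, 13, 16]… (length divides ord_27(22)).
π_22 has 7 disjoint cycles with lengths [9, 9, 3, 3, 1, 1, 1] on {0,…,26}.
7 cycles on 27: each ℓ→(−1)^(ℓ−1), product (−1)^20 = +1.

+1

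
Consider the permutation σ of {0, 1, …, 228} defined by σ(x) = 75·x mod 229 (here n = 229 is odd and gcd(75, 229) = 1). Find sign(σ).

Orbit of 17 under x↦75x: [17, 130, 132, 53, 82, 196, 44]… (length divides ord_229(75)).
The orbit structure of x ↦ 75x mod 229: 5 orbits of sizes [57, 57, 57, 57, 1].
229 − 5 = 224 transpositions; sign(π) = (−1)^224 = +1.
The Jacobi symbol (75|229) = +1 (Zolotarev) agrees.

+1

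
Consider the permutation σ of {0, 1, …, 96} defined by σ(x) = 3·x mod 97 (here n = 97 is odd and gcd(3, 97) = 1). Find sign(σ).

+1

Start at x=95: 95 → 91 → 79 → 43 → 32 → 96 → 94 → … (one orbit).
Cycle type of π: 48×2 + 1; total 3 cycles.
97 − 3 = 94 transpositions; sign(π) = (−1)^94 = +1.
Zolotarev: (3|97) = +1, matching the cycle-count sign.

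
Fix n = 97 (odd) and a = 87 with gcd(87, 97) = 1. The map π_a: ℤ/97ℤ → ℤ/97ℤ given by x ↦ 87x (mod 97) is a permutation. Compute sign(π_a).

Start at x=62: 62 → 59 → 89 → 80 → 73 → 46 → 25 → … (one orbit).
π_87 has 2 disjoint cycles with lengths [96, 1] on {0,…,96}.
2 cycles on 97: each ℓ→(−1)^(ℓ−1), product (−1)^95 = -1.
Zolotarev: (87|97) = -1, matching the cycle-count sign.

-1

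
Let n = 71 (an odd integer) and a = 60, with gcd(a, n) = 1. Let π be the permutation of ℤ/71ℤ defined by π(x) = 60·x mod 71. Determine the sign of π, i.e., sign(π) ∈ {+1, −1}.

Trace 5: π^k(5) = [5, 16, 37, 19, 4, 27, 58] for k=0..6.
Cycle lengths of π_60 on ℤ/71ℤ: [35, 35, 1]; 3 cycles in total.
sign(π) = (−1)^{n − #cycles} = (−1)^{71−3} = (−1)^68 = +1.
Check: (60/71) = +1 by Zolotarev.

+1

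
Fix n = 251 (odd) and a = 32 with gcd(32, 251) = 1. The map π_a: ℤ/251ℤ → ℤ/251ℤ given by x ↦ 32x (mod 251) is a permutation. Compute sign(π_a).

Trace 102: π^k(102) = [102, 1, 32, 20, 138, 149, 250] for k=0..6.
Decompose π into cycles: lengths [10, 10, 10, 10, 10, 10, 10, 10, 10, 10, 10, 10, 10, 10, 10, 10, 10, 10, 10, 10, 10, 10, 10, 10, 10, 1] (26 cycles, including the fixed point 0).
n − c = 251 − 26 = 225; sign = (−1)^225 = -1.
(32|251)_J = -1 (Zolotarev's lemma cross-check).

-1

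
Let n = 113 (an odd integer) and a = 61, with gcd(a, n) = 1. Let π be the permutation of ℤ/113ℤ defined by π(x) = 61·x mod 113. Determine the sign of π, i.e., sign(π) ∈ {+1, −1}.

Orbit of 98 under x↦61x: [98, 102, 7, 88, 57, 87, 109]… (length divides ord_113(61)).
Decompose π into cycles: lengths [56, 56, 1] (3 cycles, including the fixed point 0).
With 3 cycles on 113 points, sign = (−1)^{113−3} = +1.
Check: (61/113) = +1 by Zolotarev.

+1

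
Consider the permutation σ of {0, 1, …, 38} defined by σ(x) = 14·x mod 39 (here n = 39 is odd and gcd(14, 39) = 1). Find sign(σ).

Start at x=14: 14 → 1 → 14 (one orbit).
The orbit structure of x ↦ 14x mod 39: 26 orbits of sizes [2, 2, 2, 2, 2, 2, 2, 2, 2, 2, 2, 2, 2, 1, 1, 1, 1, 1, 1, 1, 1, 1, 1, 1, 1, 1].
sign(π) = (−1)^{n − #cycles} = (−1)^{39−26} = (−1)^13 = -1.
Via Zolotarev, sign(π_{14}) = (14|39) = -1.

-1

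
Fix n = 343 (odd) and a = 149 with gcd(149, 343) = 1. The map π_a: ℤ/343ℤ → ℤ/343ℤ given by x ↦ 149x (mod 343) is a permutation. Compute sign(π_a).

Trace 226: π^k(226) = [226, 60, 22, 191, 333, 225, 254] for k=0..6.
π_149 has 7 disjoint cycles with lengths [147, 147, 21, 21, 3, 3, 1] on {0,…,342}.
With 7 cycles on 343 points, sign = (−1)^{343−7} = +1.
Zolotarev: (149|343) = +1, matching the cycle-count sign.

+1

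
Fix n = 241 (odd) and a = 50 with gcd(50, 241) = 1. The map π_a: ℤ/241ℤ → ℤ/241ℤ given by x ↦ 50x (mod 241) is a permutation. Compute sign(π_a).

Start at x=205: 205 → 128 → 134 → 193 → 10 → 18 → 177 → … (one orbit).
3 cycles of lengths [120, 120, 1].
n − c = 241 − 3 = 238; sign = (−1)^238 = +1.

+1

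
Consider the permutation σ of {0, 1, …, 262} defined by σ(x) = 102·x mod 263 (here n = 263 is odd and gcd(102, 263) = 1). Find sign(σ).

+1

Start at x=11: 11 → 70 → 39 → 33 → 210 → 117 → 99 → … (one orbit).
3 cycles of lengths [131, 131, 1].
263 − 3 = 260 transpositions; sign(π) = (−1)^260 = +1.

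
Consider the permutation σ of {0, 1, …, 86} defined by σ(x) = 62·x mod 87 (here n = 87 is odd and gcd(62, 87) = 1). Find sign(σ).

Trace 35: π^k(35) = [35, 82, 38, 7, 86, 25, 71] for k=0..6.
Decompose π into cycles: lengths [14, 14, 14, 14, 14, 14, 2, 1] (8 cycles, including the fixed point 0).
sign(π) = (−1)^{n − #cycles} = (−1)^{87−8} = (−1)^79 = -1.

-1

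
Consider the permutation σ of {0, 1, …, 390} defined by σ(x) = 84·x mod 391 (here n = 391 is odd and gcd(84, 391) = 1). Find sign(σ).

Start at x=1: 1 → 84 → 18 → 339 → 324 → 237 → 358 → … (one orbit).
Cycle type of π: 22×17 + 2×8 + 1; total 26 cycles.
Σ(ℓ_i−1) = 391−26 = 365; sign = (−1)^365 = -1.

-1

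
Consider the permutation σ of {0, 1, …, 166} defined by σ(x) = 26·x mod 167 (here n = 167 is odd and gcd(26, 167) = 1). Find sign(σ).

Start at x=97: 97 → 17 → 108 → 136 → 29 → 86 → 65 → … (one orbit).
Cycle type of π: 166 + 1; total 2 cycles.
sign(π) = (−1)^{n − #cycles} = (−1)^{167−2} = (−1)^165 = -1.
(26|167)_J = -1 (Zolotarev's lemma cross-check).

-1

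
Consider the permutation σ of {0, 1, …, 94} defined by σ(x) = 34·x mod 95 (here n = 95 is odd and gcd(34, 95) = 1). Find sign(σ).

-1

Orbit of 29 under x↦34x: [29, 36, 84, 6, 14, 1, 34]… (length divides ord_95(34)).
8 cycles of lengths [18, 18, 18, 18, 18, 2, 2, 1].
8 cycles on 95: each ℓ→(−1)^(ℓ−1), product (−1)^87 = -1.
(34|95)_J = -1 (Zolotarev's lemma cross-check).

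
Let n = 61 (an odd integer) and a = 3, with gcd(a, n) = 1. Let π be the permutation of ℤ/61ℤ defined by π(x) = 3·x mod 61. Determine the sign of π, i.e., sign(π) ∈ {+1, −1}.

Orbit of 27 under x↦3x: [27, 20, 60, 58, 52, 34, 41]… (length divides ord_61(3)).
π_3 has 7 disjoint cycles with lengths [10, 10, 10, 10, 10, 10, 1] on {0,…,60}.
With 7 cycles on 61 points, sign = (−1)^{61−7} = +1.

+1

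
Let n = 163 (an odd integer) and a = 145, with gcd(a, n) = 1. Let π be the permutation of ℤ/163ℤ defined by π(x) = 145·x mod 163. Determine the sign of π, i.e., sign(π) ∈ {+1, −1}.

Orbit of 96 under x↦145x: [96, 65, 134, 33, 58, 97, 47]… (length divides ord_163(145)).
Cycle lengths of π_145 on ℤ/163ℤ: [81, 81, 1]; 3 cycles in total.
163 − 3 = 160 transpositions; sign(π) = (−1)^160 = +1.
Check: (145/163) = +1 by Zolotarev.

+1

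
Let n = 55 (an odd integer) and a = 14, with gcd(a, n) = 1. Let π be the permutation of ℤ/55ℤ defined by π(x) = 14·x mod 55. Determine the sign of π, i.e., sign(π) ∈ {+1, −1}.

Trace 34: π^k(34) = [34, 36, 9, 16, 4, 1, 14] for k=0..6.
π_14 has 9 disjoint cycles with lengths [10, 10, 10, 10, 5, 5, 2, 2, 1] on {0,…,54}.
n − c = 55 − 9 = 46; sign = (−1)^46 = +1.

+1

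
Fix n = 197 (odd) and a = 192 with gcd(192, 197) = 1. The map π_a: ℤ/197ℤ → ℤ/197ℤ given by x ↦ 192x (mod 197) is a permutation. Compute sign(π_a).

-1

Orbit of 16 under x↦192x: [16, 117, 6, 167, 150, 38, 7]… (length divides ord_197(192)).
π_192 has 2 disjoint cycles with lengths [196, 1] on {0,…,196}.
n − c = 197 − 2 = 195; sign = (−1)^195 = -1.
Zolotarev: (192|197) = -1, matching the cycle-count sign.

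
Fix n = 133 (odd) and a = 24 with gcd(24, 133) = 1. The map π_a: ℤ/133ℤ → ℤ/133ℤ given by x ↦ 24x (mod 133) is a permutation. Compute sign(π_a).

Trace 20: π^k(20) = [20, 81, 82, 106, 17, 9, 83] for k=0..6.
Decompose π into cycles: lengths [18, 18, 18, 18, 18, 18, 9, 9, 6, 1] (10 cycles, including the fixed point 0).
sign(π) = (−1)^{n − #cycles} = (−1)^{133−10} = (−1)^123 = -1.
Zolotarev: (24|133) = -1, matching the cycle-count sign.

-1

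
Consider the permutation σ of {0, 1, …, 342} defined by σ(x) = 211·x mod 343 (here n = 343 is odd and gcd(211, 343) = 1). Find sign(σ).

Orbit of 43 under x↦211x: [43, 155, 120, 281, 295, 162, 225]… (length divides ord_343(211)).
Decompose π into cycles: lengths [49, 49, 49, 49, 49, 49, 7, 7, 7, 7, 7, 7, 1, 1, 1, 1, 1, 1, 1] (19 cycles, including the fixed point 0).
Σ(ℓ_i−1) = 343−19 = 324; sign = (−1)^324 = +1.
Via Zolotarev, sign(π_{211}) = (211|343) = +1.

+1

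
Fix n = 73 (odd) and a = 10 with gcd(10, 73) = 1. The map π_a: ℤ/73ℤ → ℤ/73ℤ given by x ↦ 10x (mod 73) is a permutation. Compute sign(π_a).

Orbit of 10 under x↦10x: [10, 27, 51, 72, 63, 46, 22]… (length divides ord_73(10)).
Cycle type of π: 8×9 + 1; total 10 cycles.
Σ(ℓ_i−1) = 73−10 = 63; sign = (−1)^63 = -1.

-1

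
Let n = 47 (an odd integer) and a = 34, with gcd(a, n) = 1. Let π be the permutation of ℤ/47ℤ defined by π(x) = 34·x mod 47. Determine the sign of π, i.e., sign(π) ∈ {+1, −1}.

Orbit of 42 under x↦34x: [42, 18, 1, 34, 28, 12, 32]… (length divides ord_47(34)).
The orbit structure of x ↦ 34x mod 47: 3 orbits of sizes [23, 23, 1].
47 − 3 = 44 transpositions; sign(π) = (−1)^44 = +1.
Check: (34/47) = +1 by Zolotarev.

+1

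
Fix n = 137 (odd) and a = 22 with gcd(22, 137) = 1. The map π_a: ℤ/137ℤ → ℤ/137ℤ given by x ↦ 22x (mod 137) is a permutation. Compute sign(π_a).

Start at x=22: 22 → 73 → 99 → 123 → 103 → 74 → 121 → … (one orbit).
The orbit structure of x ↦ 22x mod 137: 5 orbits of sizes [34, 34, 34, 34, 1].
Σ(ℓ_i−1) = 137−5 = 132; sign = (−1)^132 = +1.
Via Zolotarev, sign(π_{22}) = (22|137) = +1.

+1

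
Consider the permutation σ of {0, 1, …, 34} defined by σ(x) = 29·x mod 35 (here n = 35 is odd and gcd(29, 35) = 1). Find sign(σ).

+1

Trace 29: π^k(29) = [29, 1] for k=0..1.
Cycle lengths of π_29 on ℤ/35ℤ: [2, 2, 2, 2, 2, 2, 2, 2, 2, 2, 2, 2, 2, 2, 1, 1, 1, 1, 1, 1, 1]; 21 cycles in total.
Σ(ℓ_i−1) = 35−21 = 14; sign = (−1)^14 = +1.
The Jacobi symbol (29|35) = +1 (Zolotarev) agrees.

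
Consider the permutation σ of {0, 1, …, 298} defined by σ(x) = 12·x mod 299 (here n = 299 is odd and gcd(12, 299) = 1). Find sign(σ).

+1

Orbit of 285 under x↦12x: [285, 131, 77, 27, 25, 1, 12]… (length divides ord_299(12)).
Cycle type of π: 22×12 + 11×2 + 2×6 + 1; total 21 cycles.
n − c = 299 − 21 = 278; sign = (−1)^278 = +1.
Check: (12/299) = +1 by Zolotarev.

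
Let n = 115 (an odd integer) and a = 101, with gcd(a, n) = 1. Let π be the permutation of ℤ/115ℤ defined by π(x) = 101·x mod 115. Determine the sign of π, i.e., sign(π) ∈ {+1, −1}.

+1

Trace 81: π^k(81) = [81, 16, 6, 31, 26, 96, 36] for k=0..6.
Cycle lengths of π_101 on ℤ/115ℤ: [11, 11, 11, 11, 11, 11, 11, 11, 11, 11, 1, 1, 1, 1, 1]; 15 cycles in total.
sign(π) = (−1)^{n − #cycles} = (−1)^{115−15} = (−1)^100 = +1.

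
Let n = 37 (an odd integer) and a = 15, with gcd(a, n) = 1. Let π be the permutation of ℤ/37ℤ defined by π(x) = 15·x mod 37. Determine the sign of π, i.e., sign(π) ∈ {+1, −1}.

-1

Orbit of 30 under x↦15x: [30, 6, 16, 18, 11, 17, 33]… (length divides ord_37(15)).
Cycle lengths of π_15 on ℤ/37ℤ: [36, 1]; 2 cycles in total.
2 cycles on 37: each ℓ→(−1)^(ℓ−1), product (−1)^35 = -1.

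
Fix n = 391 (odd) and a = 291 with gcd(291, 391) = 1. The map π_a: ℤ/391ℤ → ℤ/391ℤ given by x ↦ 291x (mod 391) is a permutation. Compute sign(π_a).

-1

Start at x=174: 174 → 195 → 50 → 83 → 302 → 298 → 307 → … (one orbit).
Cycle lengths of π_291 on ℤ/391ℤ: [88, 88, 88, 88, 22, 8, 8, 1]; 8 cycles in total.
n − c = 391 − 8 = 383; sign = (−1)^383 = -1.
The Jacobi symbol (291|391) = -1 (Zolotarev) agrees.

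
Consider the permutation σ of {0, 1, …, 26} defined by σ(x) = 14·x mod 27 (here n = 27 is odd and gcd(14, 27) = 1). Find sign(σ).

Trace 22: π^k(22) = [22, 11, 19, 23, 25, 26, 13] for k=0..6.
π_14 has 4 disjoint cycles with lengths [18, 6, 2, 1] on {0,…,26}.
sign(π) = (−1)^{n − #cycles} = (−1)^{27−4} = (−1)^23 = -1.
Check: (14/27) = -1 by Zolotarev.

-1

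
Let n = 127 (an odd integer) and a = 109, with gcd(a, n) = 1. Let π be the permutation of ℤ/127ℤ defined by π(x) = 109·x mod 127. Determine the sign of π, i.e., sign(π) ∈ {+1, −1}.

-1

Orbit of 75 under x↦109x: [75, 47, 43, 115, 89, 49, 7]… (length divides ord_127(109)).
π_109 has 2 disjoint cycles with lengths [126, 1] on {0,…,126}.
127 − 2 = 125 transpositions; sign(π) = (−1)^125 = -1.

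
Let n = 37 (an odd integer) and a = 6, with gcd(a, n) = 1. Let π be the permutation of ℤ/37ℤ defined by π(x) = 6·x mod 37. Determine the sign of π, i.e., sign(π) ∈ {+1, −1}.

Trace 36: π^k(36) = [36, 31, 1, 6] for k=0..3.
10 cycles of lengths [4, 4, 4, 4, 4, 4, 4, 4, 4, 1].
sign(π) = (−1)^{n − #cycles} = (−1)^{37−10} = (−1)^27 = -1.
Via Zolotarev, sign(π_{6}) = (6|37) = -1.

-1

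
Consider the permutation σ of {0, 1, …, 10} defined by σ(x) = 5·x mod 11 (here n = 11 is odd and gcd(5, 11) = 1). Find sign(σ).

Orbit of 5 under x↦5x: [5, 3, 4, 9, 1]… (length divides ord_11(5)).
The orbit structure of x ↦ 5x mod 11: 3 orbits of sizes [5, 5, 1].
With 3 cycles on 11 points, sign = (−1)^{11−3} = +1.

+1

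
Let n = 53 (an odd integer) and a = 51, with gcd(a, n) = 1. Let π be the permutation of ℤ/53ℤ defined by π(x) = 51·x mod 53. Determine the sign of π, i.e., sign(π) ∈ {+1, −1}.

-1

Trace 15: π^k(15) = [15, 23, 7, 39, 28, 50, 6] for k=0..6.
The orbit structure of x ↦ 51x mod 53: 2 orbits of sizes [52, 1].
2 cycles on 53: each ℓ→(−1)^(ℓ−1), product (−1)^51 = -1.
Zolotarev: (51|53) = -1, matching the cycle-count sign.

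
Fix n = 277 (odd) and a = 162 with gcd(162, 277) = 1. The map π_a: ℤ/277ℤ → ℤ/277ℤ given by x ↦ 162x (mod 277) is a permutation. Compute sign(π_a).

-1

Trace 139: π^k(139) = [139, 81, 103, 66, 166, 23, 125] for k=0..6.
2 cycles of lengths [276, 1].
n − c = 277 − 2 = 275; sign = (−1)^275 = -1.
Via Zolotarev, sign(π_{162}) = (162|277) = -1.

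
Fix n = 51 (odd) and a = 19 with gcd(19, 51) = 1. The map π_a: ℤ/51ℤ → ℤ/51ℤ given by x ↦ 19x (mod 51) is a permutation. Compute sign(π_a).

+1

Start at x=16: 16 → 49 → 13 → 43 → 1 → 19 → 4 → … (one orbit).
The orbit structure of x ↦ 19x mod 51: 9 orbits of sizes [8, 8, 8, 8, 8, 8, 1, 1, 1].
With 9 cycles on 51 points, sign = (−1)^{51−9} = +1.
Via Zolotarev, sign(π_{19}) = (19|51) = +1.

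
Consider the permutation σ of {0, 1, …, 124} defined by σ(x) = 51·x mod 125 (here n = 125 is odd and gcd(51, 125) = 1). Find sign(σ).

Trace 26: π^k(26) = [26, 76, 1, 51, 101] for k=0..4.
Cycle lengths of π_51 on ℤ/125ℤ: [5, 5, 5, 5, 5, 5, 5, 5, 5, 5, 5, 5, 5, 5, 5, 5, 5, 5, 5, 5, 1, 1, 1, 1, 1, 1, 1, 1, 1, 1, 1, 1, 1, 1, 1, 1, 1, 1, 1, 1, 1, 1, 1, 1, 1]; 45 cycles in total.
Σ(ℓ_i−1) = 125−45 = 80; sign = (−1)^80 = +1.
(51|125)_J = +1 (Zolotarev's lemma cross-check).

+1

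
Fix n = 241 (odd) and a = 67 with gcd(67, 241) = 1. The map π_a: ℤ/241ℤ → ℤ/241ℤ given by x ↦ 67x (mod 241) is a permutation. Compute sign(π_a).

+1

Trace 121: π^k(121) = [121, 154, 196, 118, 194, 225, 133] for k=0..6.
3 cycles of lengths [120, 120, 1].
With 3 cycles on 241 points, sign = (−1)^{241−3} = +1.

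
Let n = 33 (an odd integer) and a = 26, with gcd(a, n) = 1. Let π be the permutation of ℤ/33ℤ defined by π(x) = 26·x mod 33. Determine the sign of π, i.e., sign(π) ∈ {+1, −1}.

Start at x=4: 4 → 5 → 31 → 14 → 1 → 26 → 16 → … (one orbit).
6 cycles of lengths [10, 10, 5, 5, 2, 1].
Σ(ℓ_i−1) = 33−6 = 27; sign = (−1)^27 = -1.
(26|33)_J = -1 (Zolotarev's lemma cross-check).

-1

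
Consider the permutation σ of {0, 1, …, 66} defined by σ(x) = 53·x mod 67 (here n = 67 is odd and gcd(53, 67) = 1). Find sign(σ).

Orbit of 27 under x↦53x: [27, 24, 66, 14, 5, 64, 42]… (length divides ord_67(53)).
Decompose π into cycles: lengths [22, 22, 22, 1] (4 cycles, including the fixed point 0).
Σ(ℓ_i−1) = 67−4 = 63; sign = (−1)^63 = -1.

-1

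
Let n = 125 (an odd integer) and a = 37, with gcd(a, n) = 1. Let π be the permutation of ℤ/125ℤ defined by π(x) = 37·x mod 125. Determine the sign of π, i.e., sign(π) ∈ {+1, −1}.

Start at x=89: 89 → 43 → 91 → 117 → 79 → 48 → 26 → … (one orbit).
Cycle type of π: 100 + 20 + 4 + 1; total 4 cycles.
125 − 4 = 121 transpositions; sign(π) = (−1)^121 = -1.

-1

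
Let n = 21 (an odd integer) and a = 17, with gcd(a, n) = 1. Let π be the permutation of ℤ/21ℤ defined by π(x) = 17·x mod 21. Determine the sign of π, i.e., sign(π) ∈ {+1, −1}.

+1

Orbit of 17 under x↦17x: [17, 16, 20, 4, 5, 1]… (length divides ord_21(17)).
Cycle lengths of π_17 on ℤ/21ℤ: [6, 6, 6, 2, 1]; 5 cycles in total.
sign(π) = (−1)^{n − #cycles} = (−1)^{21−5} = (−1)^16 = +1.
Check: (17/21) = +1 by Zolotarev.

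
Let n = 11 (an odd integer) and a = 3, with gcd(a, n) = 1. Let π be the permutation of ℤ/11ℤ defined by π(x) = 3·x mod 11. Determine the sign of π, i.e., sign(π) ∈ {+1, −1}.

+1

Trace 3: π^k(3) = [3, 9, 5, 4, 1] for k=0..4.
Decompose π into cycles: lengths [5, 5, 1] (3 cycles, including the fixed point 0).
sign(π) = (−1)^{n − #cycles} = (−1)^{11−3} = (−1)^8 = +1.
Via Zolotarev, sign(π_{3}) = (3|11) = +1.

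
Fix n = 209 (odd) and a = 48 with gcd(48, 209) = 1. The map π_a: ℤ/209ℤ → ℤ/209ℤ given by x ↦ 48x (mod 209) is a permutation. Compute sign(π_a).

-1

Start at x=179: 179 → 23 → 59 → 115 → 86 → 157 → 12 → … (one orbit).
Decompose π into cycles: lengths [90, 90, 18, 5, 5, 1] (6 cycles, including the fixed point 0).
sign(π) = (−1)^{n − #cycles} = (−1)^{209−6} = (−1)^203 = -1.
Zolotarev: (48|209) = -1, matching the cycle-count sign.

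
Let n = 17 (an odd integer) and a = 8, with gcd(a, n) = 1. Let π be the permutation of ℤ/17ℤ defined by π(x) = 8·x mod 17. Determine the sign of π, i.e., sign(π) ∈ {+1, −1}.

+1

Start at x=13: 13 → 2 → 16 → 9 → 4 → 15 → 1 → … (one orbit).
3 cycles of lengths [8, 8, 1].
3 cycles on 17: each ℓ→(−1)^(ℓ−1), product (−1)^14 = +1.
Via Zolotarev, sign(π_{8}) = (8|17) = +1.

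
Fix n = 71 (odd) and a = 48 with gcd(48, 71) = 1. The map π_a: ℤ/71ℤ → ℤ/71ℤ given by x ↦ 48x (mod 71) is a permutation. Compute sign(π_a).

+1

Orbit of 48 under x↦48x: [48, 32, 45, 30, 20, 37, 1]… (length divides ord_71(48)).
11 cycles of lengths [7, 7, 7, 7, 7, 7, 7, 7, 7, 7, 1].
With 11 cycles on 71 points, sign = (−1)^{71−11} = +1.
Via Zolotarev, sign(π_{48}) = (48|71) = +1.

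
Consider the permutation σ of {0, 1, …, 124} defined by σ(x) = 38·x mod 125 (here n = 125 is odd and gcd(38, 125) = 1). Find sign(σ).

-1

Trace 42: π^k(42) = [42, 96, 23, 124, 87, 56, 3] for k=0..6.
π_38 has 4 disjoint cycles with lengths [100, 20, 4, 1] on {0,…,124}.
4 cycles on 125: each ℓ→(−1)^(ℓ−1), product (−1)^121 = -1.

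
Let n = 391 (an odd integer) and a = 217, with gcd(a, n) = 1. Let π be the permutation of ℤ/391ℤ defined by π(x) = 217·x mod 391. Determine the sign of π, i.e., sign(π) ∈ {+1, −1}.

Orbit of 271 under x↦217x: [271, 157, 52, 336, 186, 89, 154]… (length divides ord_391(217)).
Decompose π into cycles: lengths [44, 44, 44, 44, 44, 44, 44, 44, 22, 4, 4, 4, 4, 1] (14 cycles, including the fixed point 0).
391 − 14 = 377 transpositions; sign(π) = (−1)^377 = -1.

-1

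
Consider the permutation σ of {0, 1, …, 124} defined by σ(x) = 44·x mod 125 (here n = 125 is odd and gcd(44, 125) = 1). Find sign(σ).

+1

Orbit of 66 under x↦44x: [66, 29, 26, 19, 86, 34, 121]… (length divides ord_125(44)).
7 cycles of lengths [50, 50, 10, 10, 2, 2, 1].
With 7 cycles on 125 points, sign = (−1)^{125−7} = +1.
Via Zolotarev, sign(π_{44}) = (44|125) = +1.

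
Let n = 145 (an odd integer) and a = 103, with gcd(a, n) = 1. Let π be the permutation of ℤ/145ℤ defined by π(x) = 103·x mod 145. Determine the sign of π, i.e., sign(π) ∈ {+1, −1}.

-1

Trace 123: π^k(123) = [123, 54, 52, 136, 88, 74, 82] for k=0..6.
Decompose π into cycles: lengths [28, 28, 28, 28, 7, 7, 7, 7, 4, 1] (10 cycles, including the fixed point 0).
10 cycles on 145: each ℓ→(−1)^(ℓ−1), product (−1)^135 = -1.
Via Zolotarev, sign(π_{103}) = (103|145) = -1.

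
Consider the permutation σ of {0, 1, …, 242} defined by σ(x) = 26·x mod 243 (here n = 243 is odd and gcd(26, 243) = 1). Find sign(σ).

Trace 136: π^k(136) = [136, 134, 82, 188, 28, 242, 217] for k=0..6.
Cycle type of π: 18×9 + 6×9 + 2×13 + 1; total 32 cycles.
Σ(ℓ_i−1) = 243−32 = 211; sign = (−1)^211 = -1.
(26|243)_J = -1 (Zolotarev's lemma cross-check).

-1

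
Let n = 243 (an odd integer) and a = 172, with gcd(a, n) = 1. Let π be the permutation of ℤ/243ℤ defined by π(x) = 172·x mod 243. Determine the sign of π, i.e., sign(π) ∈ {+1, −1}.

Start at x=46: 46 → 136 → 64 → 73 → 163 → 91 → 100 → … (one orbit).
Decompose π into cycles: lengths [27, 27, 27, 27, 27, 27, 9, 9, 9, 9, 9, 9, 3, 3, 3, 3, 3, 3, 1, 1, 1, 1, 1, 1, 1, 1, 1] (27 cycles, including the fixed point 0).
With 27 cycles on 243 points, sign = (−1)^{243−27} = +1.
Zolotarev: (172|243) = +1, matching the cycle-count sign.

+1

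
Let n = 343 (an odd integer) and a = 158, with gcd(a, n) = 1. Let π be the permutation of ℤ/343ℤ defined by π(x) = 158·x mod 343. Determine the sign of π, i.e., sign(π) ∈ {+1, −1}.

Trace 107: π^k(107) = [107, 99, 207, 121, 253, 186, 233] for k=0..6.
Cycle type of π: 147×2 + 21×2 + 3×2 + 1; total 7 cycles.
With 7 cycles on 343 points, sign = (−1)^{343−7} = +1.
Via Zolotarev, sign(π_{158}) = (158|343) = +1.

+1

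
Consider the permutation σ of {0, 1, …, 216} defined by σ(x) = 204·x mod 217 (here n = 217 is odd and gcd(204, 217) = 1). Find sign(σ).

+1

Trace 71: π^k(71) = [71, 162, 64, 36, 183, 8, 113] for k=0..6.
21 cycles of lengths [15, 15, 15, 15, 15, 15, 15, 15, 15, 15, 15, 15, 15, 15, 1, 1, 1, 1, 1, 1, 1].
n − c = 217 − 21 = 196; sign = (−1)^196 = +1.
The Jacobi symbol (204|217) = +1 (Zolotarev) agrees.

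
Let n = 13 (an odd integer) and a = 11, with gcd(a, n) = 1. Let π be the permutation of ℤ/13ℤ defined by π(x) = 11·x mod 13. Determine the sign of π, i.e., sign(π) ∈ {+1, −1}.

Orbit of 1 under x↦11x: [1, 11, 4, 5, 3, 7, 12]… (length divides ord_13(11)).
Decompose π into cycles: lengths [12, 1] (2 cycles, including the fixed point 0).
Σ(ℓ_i−1) = 13−2 = 11; sign = (−1)^11 = -1.
The Jacobi symbol (11|13) = -1 (Zolotarev) agrees.

-1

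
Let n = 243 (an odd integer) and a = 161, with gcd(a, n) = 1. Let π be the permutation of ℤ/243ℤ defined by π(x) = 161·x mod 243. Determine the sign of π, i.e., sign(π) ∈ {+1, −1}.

Orbit of 82 under x↦161x: [82, 80, 1, 161, 163, 242]… (length divides ord_243(161)).
68 cycles of lengths [6, 6, 6, 6, 6, 6, 6, 6, 6, 6, 6, 6, 6, 6, 6, 6, 6, 6, 6, 6, 6, 6, 6, 6, 6, 6, 6, 2, 2, 2, 2, 2, 2, 2, 2, 2, 2, 2, 2, 2, 2, 2, 2, 2, 2, 2, 2, 2, 2, 2, 2, 2, 2, 2, 2, 2, 2, 2, 2, 2, 2, 2, 2, 2, 2, 2, 2, 1].
sign(π) = (−1)^{n − #cycles} = (−1)^{243−68} = (−1)^175 = -1.
The Jacobi symbol (161|243) = -1 (Zolotarev) agrees.

-1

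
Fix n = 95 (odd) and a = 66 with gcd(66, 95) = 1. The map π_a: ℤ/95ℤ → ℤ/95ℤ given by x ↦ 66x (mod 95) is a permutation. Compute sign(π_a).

Trace 1: π^k(1) = [1, 66, 81, 26, 6, 16, 11] for k=0..6.
Cycle type of π: 9×10 + 1×5; total 15 cycles.
sign(π) = (−1)^{n − #cycles} = (−1)^{95−15} = (−1)^80 = +1.
The Jacobi symbol (66|95) = +1 (Zolotarev) agrees.

+1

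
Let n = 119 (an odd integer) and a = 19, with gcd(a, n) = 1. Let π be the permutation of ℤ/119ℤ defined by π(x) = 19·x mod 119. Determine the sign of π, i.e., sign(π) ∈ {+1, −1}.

Orbit of 106 under x↦19x: [106, 110, 67, 83, 30, 94, 1]… (length divides ord_119(19)).
Decompose π into cycles: lengths [24, 24, 24, 24, 8, 8, 6, 1] (8 cycles, including the fixed point 0).
Σ(ℓ_i−1) = 119−8 = 111; sign = (−1)^111 = -1.
(19|119)_J = -1 (Zolotarev's lemma cross-check).

-1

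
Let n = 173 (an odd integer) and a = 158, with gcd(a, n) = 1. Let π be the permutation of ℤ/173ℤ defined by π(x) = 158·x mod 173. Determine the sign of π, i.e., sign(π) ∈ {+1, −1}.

Trace 83: π^k(83) = [83, 139, 164, 135, 51, 100, 57] for k=0..6.
π_158 has 5 disjoint cycles with lengths [43, 43, 43, 43, 1] on {0,…,172}.
sign(π) = (−1)^{n − #cycles} = (−1)^{173−5} = (−1)^168 = +1.
Check: (158/173) = +1 by Zolotarev.

+1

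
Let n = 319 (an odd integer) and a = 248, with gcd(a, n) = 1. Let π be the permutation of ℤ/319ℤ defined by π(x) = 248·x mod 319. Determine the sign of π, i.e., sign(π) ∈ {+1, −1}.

Start at x=103: 103 → 24 → 210 → 83 → 168 → 194 → 262 → … (one orbit).
π_248 has 10 disjoint cycles with lengths [70, 70, 70, 70, 10, 7, 7, 7, 7, 1] on {0,…,318}.
Σ(ℓ_i−1) = 319−10 = 309; sign = (−1)^309 = -1.
(248|319)_J = -1 (Zolotarev's lemma cross-check).

-1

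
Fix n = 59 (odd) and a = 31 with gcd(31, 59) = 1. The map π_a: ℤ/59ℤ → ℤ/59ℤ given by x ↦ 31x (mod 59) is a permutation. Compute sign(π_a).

-1

Orbit of 20 under x↦31x: [20, 30, 45, 38, 57, 56, 25]… (length divides ord_59(31)).
π_31 has 2 disjoint cycles with lengths [58, 1] on {0,…,58}.
59 − 2 = 57 transpositions; sign(π) = (−1)^57 = -1.
The Jacobi symbol (31|59) = -1 (Zolotarev) agrees.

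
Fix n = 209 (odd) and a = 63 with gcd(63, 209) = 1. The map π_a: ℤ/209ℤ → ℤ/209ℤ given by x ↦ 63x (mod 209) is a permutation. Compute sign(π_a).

Start at x=144: 144 → 85 → 130 → 39 → 158 → 131 → 102 → … (one orbit).
Cycle type of π: 90×2 + 10 + 9×2 + 1; total 6 cycles.
n − c = 209 − 6 = 203; sign = (−1)^203 = -1.
The Jacobi symbol (63|209) = -1 (Zolotarev) agrees.

-1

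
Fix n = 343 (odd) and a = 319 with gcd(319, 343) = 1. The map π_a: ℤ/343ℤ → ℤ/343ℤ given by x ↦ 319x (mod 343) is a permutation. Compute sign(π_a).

Start at x=155: 155 → 53 → 100 → 1 → 319 → 233 → 239 → … (one orbit).
Cycle lengths of π_319 on ℤ/343ℤ: [147, 147, 21, 21, 3, 3, 1]; 7 cycles in total.
n − c = 343 − 7 = 336; sign = (−1)^336 = +1.

+1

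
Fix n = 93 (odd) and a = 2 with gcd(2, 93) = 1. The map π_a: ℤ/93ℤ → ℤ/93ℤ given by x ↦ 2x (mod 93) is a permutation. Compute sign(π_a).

Start at x=16: 16 → 32 → 64 → 35 → 70 → 47 → 1 → … (one orbit).
π_2 has 14 disjoint cycles with lengths [10, 10, 10, 10, 10, 10, 5, 5, 5, 5, 5, 5, 2, 1] on {0,…,92}.
n − c = 93 − 14 = 79; sign = (−1)^79 = -1.
The Jacobi symbol (2|93) = -1 (Zolotarev) agrees.

-1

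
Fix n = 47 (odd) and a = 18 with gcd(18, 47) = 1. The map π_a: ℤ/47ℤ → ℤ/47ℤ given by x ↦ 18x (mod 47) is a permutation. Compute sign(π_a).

Orbit of 28 under x↦18x: [28, 34, 1, 18, 42, 4, 25]… (length divides ord_47(18)).
Cycle type of π: 23×2 + 1; total 3 cycles.
With 3 cycles on 47 points, sign = (−1)^{47−3} = +1.

+1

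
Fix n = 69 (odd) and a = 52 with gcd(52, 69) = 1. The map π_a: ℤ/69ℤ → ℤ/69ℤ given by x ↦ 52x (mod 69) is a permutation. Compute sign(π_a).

Orbit of 16 under x↦52x: [16, 4, 1, 52, 13, 55, 31]… (length divides ord_69(52)).
9 cycles of lengths [11, 11, 11, 11, 11, 11, 1, 1, 1].
n − c = 69 − 9 = 60; sign = (−1)^60 = +1.

+1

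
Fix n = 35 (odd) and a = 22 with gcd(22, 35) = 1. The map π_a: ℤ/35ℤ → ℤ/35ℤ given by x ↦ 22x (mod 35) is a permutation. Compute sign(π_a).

-1

Start at x=8: 8 → 1 → 22 → 29 → 8 (one orbit).
π_22 has 14 disjoint cycles with lengths [4, 4, 4, 4, 4, 4, 4, 1, 1, 1, 1, 1, 1, 1] on {0,…,34}.
35 − 14 = 21 transpositions; sign(π) = (−1)^21 = -1.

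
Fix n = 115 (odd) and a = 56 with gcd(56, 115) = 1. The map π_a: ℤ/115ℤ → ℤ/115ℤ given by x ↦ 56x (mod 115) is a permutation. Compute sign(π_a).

Trace 26: π^k(26) = [26, 76, 1, 56, 31, 11, 41] for k=0..6.
Decompose π into cycles: lengths [22, 22, 22, 22, 22, 1, 1, 1, 1, 1] (10 cycles, including the fixed point 0).
With 10 cycles on 115 points, sign = (−1)^{115−10} = -1.
The Jacobi symbol (56|115) = -1 (Zolotarev) agrees.

-1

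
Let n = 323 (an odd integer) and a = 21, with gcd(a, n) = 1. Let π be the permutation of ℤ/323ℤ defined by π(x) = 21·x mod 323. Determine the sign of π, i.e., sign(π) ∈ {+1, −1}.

Start at x=120: 120 → 259 → 271 → 200 → 1 → 21 → 118 → … (one orbit).
14 cycles of lengths [36, 36, 36, 36, 36, 36, 36, 36, 18, 4, 4, 4, 4, 1].
Σ(ℓ_i−1) = 323−14 = 309; sign = (−1)^309 = -1.

-1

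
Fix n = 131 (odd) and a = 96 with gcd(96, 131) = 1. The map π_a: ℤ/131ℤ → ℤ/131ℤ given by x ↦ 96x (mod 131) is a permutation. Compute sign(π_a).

Orbit of 48 under x↦96x: [48, 23, 112, 10, 43, 67, 13]… (length divides ord_131(96)).
Cycle type of π: 130 + 1; total 2 cycles.
n − c = 131 − 2 = 129; sign = (−1)^129 = -1.

-1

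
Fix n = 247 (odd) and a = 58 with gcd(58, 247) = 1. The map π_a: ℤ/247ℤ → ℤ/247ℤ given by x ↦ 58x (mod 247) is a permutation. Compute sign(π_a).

Start at x=58: 58 → 153 → 229 → 191 → 210 → 77 → 20 → … (one orbit).
The orbit structure of x ↦ 58x mod 247: 38 orbits of sizes [12, 12, 12, 12, 12, 12, 12, 12, 12, 12, 12, 12, 12, 12, 12, 12, 12, 12, 12, 1, 1, 1, 1, 1, 1, 1, 1, 1, 1, 1, 1, 1, 1, 1, 1, 1, 1, 1].
With 38 cycles on 247 points, sign = (−1)^{247−38} = -1.
(58|247)_J = -1 (Zolotarev's lemma cross-check).

-1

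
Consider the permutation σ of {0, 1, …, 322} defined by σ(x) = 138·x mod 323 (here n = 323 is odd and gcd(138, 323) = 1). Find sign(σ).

Start at x=220: 220 → 321 → 47 → 26 → 35 → 308 → 191 → … (one orbit).
π_138 has 9 disjoint cycles with lengths [72, 72, 72, 72, 9, 9, 8, 8, 1] on {0,…,322}.
323 − 9 = 314 transpositions; sign(π) = (−1)^314 = +1.
Zolotarev: (138|323) = +1, matching the cycle-count sign.

+1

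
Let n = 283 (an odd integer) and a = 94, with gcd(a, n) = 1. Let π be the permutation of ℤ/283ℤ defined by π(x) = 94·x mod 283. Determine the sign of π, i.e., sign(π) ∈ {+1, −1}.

Trace 216: π^k(216) = [216, 211, 24, 275, 97, 62, 168] for k=0..6.
3 cycles of lengths [141, 141, 1].
sign(π) = (−1)^{n − #cycles} = (−1)^{283−3} = (−1)^280 = +1.

+1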